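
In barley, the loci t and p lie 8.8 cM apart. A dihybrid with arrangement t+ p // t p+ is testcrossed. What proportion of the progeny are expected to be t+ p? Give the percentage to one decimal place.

A map distance of 8.8 cM corresponds to a recombination frequency of 0.088.
The F1 is t+ p / t p+, so t+ p is a parental gamete class with expected frequency (1 − r)/2 = 0.912/2 = 0.4560.
That is 0.4560 = 45.6% of the progeny.

45.6%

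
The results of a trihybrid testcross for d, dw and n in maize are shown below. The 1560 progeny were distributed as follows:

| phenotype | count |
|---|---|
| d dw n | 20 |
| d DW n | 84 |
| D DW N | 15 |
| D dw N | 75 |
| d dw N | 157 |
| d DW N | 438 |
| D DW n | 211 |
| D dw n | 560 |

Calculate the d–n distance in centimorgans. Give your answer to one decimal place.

The two most frequent reciprocal classes, D dw n and d DW N, are the parental types, so the F1 was D dw n / d DW N.
The two rarest classes, d dw n and D DW N, are the double crossovers. Comparing them with the parentals, only the d allele has switched, so d is the middle locus and the order is dw – d – n.
Crossovers in the d–n interval produce the single-crossover classes D dw N and d DW n (75 + 84 = 159) plus the double crossovers (35).
RF(d–n) = (159 + 35) / 1560 = 194/1560 = 0.1244 → 12.4 centimorgans.

12.4 centimorgans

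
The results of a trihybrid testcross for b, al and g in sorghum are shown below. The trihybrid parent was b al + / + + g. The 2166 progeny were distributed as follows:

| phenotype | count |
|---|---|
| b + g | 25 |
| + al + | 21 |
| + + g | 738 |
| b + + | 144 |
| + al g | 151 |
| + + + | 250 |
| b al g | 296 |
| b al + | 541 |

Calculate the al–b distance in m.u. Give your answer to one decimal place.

15.7 m.u.

The two rarest classes, + al + and b + g, are the double crossovers. Comparing them with the parentals, only the b allele has switched, so b is the middle locus and the order is g – b – al.
Crossovers in the b–al interval produce the single-crossover classes b + + and + al g (144 + 151 = 295) plus the double crossovers (46).
RF(b–al) = (295 + 46) / 2166 = 341/2166 = 0.1574 → 15.7 m.u.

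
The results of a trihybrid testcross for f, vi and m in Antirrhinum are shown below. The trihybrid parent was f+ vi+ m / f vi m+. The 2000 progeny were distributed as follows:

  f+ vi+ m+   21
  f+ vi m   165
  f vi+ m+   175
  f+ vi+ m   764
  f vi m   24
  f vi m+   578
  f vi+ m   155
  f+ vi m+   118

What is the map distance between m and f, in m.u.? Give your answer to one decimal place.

15.9 m.u.

The two rarest classes, f+ vi+ m+ and f vi m, are the double crossovers. Comparing them with the parentals, only the m allele has switched, so m is the middle locus and the order is f – m – vi.
Crossovers in the f–m interval produce the single-crossover classes f vi+ m and f+ vi m+ (155 + 118 = 273) plus the double crossovers (45).
RF(f–m) = (273 + 45) / 2000 = 318/2000 = 0.1590 → 15.9 m.u.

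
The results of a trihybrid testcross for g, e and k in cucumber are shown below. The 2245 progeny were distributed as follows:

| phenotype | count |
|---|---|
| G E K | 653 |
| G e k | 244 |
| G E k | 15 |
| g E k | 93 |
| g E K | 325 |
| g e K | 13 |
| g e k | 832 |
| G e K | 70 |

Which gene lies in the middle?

The two most frequent reciprocal classes, G E K and g e k, are the parental types, so the F1 was G E K / g e k.
The two rarest classes, G E k and g e K, are the double crossovers. Comparing them with the parentals, only the k allele has switched, so k is the middle locus and the order is e – k – g.

k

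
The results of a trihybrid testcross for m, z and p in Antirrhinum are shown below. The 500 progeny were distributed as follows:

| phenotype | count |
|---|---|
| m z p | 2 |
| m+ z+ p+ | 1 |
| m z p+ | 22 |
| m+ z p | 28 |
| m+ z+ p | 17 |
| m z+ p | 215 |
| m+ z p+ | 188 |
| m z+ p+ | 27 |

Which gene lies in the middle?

z

The two most frequent reciprocal classes, m+ z p+ and m z+ p, are the parental types, so the F1 was m+ z p+ / m z+ p.
The two rarest classes, m+ z+ p+ and m z p, are the double crossovers. Comparing them with the parentals, only the z allele has switched, so z is the middle locus and the order is p – z – m.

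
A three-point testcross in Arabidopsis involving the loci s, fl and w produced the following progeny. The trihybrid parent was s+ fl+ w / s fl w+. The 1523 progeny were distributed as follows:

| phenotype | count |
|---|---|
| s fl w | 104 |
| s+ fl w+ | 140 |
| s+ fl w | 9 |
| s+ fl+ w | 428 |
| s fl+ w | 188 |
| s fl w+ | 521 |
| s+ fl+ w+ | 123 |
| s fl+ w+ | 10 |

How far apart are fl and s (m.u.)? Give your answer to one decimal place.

The two rarest classes, s+ fl w and s fl+ w+, are the double crossovers. Comparing them with the parentals, only the fl allele has switched, so fl is the middle locus and the order is s – fl – w.
Crossovers in the s–fl interval produce the single-crossover classes s fl+ w and s+ fl w+ (188 + 140 = 328) plus the double crossovers (19).
RF(s–fl) = (328 + 19) / 1523 = 347/1523 = 0.2278 → 22.8 m.u.

22.8 m.u.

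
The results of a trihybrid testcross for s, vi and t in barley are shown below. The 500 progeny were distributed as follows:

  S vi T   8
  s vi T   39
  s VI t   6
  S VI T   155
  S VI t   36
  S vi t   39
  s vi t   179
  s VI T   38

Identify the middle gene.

The two most frequent reciprocal classes, s vi t and S VI T, are the parental types, so the F1 was s vi t / S VI T.
The two rarest classes, s VI t and S vi T, are the double crossovers. Comparing them with the parentals, only the vi allele has switched, so vi is the middle locus and the order is t – vi – s.

vi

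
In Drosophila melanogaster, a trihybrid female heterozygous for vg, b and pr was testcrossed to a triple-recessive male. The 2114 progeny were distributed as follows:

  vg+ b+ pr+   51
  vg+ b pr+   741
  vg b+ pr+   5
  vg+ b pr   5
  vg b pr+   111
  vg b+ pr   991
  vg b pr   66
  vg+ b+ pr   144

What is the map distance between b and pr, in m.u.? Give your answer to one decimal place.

6.0 m.u.

The two most frequent reciprocal classes, vg b+ pr and vg+ b pr+, are the parental types, so the F1 was vg b+ pr / vg+ b pr+.
The two rarest classes, vg b+ pr+ and vg+ b pr, are the double crossovers. Comparing them with the parentals, only the pr allele has switched, so pr is the middle locus and the order is vg – pr – b.
Crossovers in the pr–b interval produce the single-crossover classes vg b pr and vg+ b+ pr+ (66 + 51 = 117) plus the double crossovers (10).
RF(pr–b) = (117 + 10) / 2114 = 127/2114 = 0.0601 → 6.0 m.u.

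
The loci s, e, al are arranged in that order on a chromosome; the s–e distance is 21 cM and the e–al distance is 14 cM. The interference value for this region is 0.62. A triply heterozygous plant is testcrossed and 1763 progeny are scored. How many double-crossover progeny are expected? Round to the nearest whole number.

Map distances give recombination frequencies of 0.210 and 0.140 for the two intervals.
With interference 0.62 (so coincidence = 0.38), expected double-crossover frequency = 0.210 × 0.140 × 0.38 = 0.01117.
Expected number = 0.01117 × 1763 = 19.70 ≈ 20.

20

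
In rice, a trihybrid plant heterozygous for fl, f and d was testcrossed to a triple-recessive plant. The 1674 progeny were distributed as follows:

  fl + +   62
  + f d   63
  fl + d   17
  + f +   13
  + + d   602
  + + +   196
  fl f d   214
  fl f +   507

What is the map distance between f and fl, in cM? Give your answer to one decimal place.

9.3 cM

The two most frequent reciprocal classes, + + d and fl f +, are the parental types, so the F1 was + + d / fl f +.
The two rarest classes, fl + d and + f +, are the double crossovers. Comparing them with the parentals, only the fl allele has switched, so fl is the middle locus and the order is d – fl – f.
Crossovers in the fl–f interval produce the single-crossover classes + f d and fl + + (63 + 62 = 125) plus the double crossovers (30).
RF(fl–f) = (125 + 30) / 1674 = 155/1674 = 0.0926 → 9.3 cM.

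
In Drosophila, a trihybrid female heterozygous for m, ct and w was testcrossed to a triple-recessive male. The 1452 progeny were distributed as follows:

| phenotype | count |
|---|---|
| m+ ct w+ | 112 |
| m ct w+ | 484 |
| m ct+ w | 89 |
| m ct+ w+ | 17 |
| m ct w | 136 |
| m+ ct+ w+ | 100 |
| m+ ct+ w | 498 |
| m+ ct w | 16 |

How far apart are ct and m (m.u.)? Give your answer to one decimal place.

The two most frequent reciprocal classes, m ct w+ and m+ ct+ w, are the parental types, so the F1 was m ct w+ / m+ ct+ w.
The two rarest classes, m ct+ w+ and m+ ct w, are the double crossovers. Comparing them with the parentals, only the ct allele has switched, so ct is the middle locus and the order is w – ct – m.
Crossovers in the ct–m interval produce the single-crossover classes m+ ct w+ and m ct+ w (112 + 89 = 201) plus the double crossovers (33).
RF(ct–m) = (201 + 33) / 1452 = 234/1452 = 0.1612 → 16.1 m.u.

16.1 m.u.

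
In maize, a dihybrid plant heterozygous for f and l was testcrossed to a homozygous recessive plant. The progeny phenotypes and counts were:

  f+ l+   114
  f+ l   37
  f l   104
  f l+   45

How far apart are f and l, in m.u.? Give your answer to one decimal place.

27.3 m.u.

The two most frequent classes, f+ l+ (114) and f l (104), are the parental types, so the F1 was f+ l+ / f l.
The recombinant classes are f+ l and f l+: 37 + 45 = 82.
Recombination frequency = 82/300 = 0.2733 ≈ 27.3%, i.e. 27.3 m.u.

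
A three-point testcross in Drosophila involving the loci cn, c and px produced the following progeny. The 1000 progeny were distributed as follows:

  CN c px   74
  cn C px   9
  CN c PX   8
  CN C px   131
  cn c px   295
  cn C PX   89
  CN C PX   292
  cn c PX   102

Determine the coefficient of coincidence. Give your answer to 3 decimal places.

The two most frequent reciprocal classes, CN C PX and cn c px, are the parental types, so the F1 was CN C PX / cn c px.
The two rarest classes, CN c PX and cn C px, are the double crossovers. Comparing them with the parentals, only the c allele has switched, so c is the middle locus and the order is cn – c – px.
cn–c: (163 + 17)/1000 = 0.1800; c–px: (233 + 17)/1000 = 0.2500.
Expected DCO frequency = 0.1800 × 0.2500 ≈ 0.04500; observed = 17/1000 ≈ 0.01700.
Coefficient of coincidence = 0.01700/0.04500 ≈ 0.378.

0.378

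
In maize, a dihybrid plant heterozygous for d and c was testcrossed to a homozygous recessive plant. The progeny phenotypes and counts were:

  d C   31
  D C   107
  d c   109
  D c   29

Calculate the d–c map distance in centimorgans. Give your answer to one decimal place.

The two most frequent classes, D C (107) and d c (109), are the parental types, so the F1 was D C / d c.
The recombinant classes are D c and d C: 29 + 31 = 60.
Recombination frequency = 60/276 = 0.2174 ≈ 21.7%, i.e. 21.7 centimorgans.

21.7 centimorgans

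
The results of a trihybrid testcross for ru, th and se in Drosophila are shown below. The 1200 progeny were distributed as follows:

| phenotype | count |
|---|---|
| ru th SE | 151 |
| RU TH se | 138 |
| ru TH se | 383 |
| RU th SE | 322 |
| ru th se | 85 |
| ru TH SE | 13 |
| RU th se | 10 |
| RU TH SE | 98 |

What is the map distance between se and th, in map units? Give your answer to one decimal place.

The two most frequent reciprocal classes, RU th SE and ru TH se, are the parental types, so the F1 was RU th SE / ru TH se.
The two rarest classes, RU th se and ru TH SE, are the double crossovers. Comparing them with the parentals, only the se allele has switched, so se is the middle locus and the order is ru – se – th.
Crossovers in the se–th interval produce the single-crossover classes RU TH SE and ru th se (98 + 85 = 183) plus the double crossovers (23).
RF(se–th) = (183 + 23) / 1200 = 206/1200 = 0.1717 → 17.2 map units.

17.2 map units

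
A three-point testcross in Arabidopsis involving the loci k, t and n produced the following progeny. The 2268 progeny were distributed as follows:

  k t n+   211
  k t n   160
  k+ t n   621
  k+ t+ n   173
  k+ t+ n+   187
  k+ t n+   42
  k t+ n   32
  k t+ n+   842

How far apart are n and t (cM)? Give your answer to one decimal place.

The two most frequent reciprocal classes, k+ t n and k t+ n+, are the parental types, so the F1 was k+ t n / k t+ n+.
The two rarest classes, k+ t n+ and k t+ n, are the double crossovers. Comparing them with the parentals, only the n allele has switched, so n is the middle locus and the order is t – n – k.
Crossovers in the t–n interval produce the single-crossover classes k+ t+ n and k t n+ (173 + 211 = 384) plus the double crossovers (74).
RF(t–n) = (384 + 74) / 2268 = 458/2268 = 0.2019 → 20.2 cM.

20.2 cM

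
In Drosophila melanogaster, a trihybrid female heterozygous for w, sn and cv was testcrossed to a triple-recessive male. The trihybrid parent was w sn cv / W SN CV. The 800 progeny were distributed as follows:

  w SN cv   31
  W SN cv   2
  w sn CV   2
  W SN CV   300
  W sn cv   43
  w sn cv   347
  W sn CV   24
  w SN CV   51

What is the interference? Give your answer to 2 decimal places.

The two rarest classes, w sn CV and W SN cv, are the double crossovers. Comparing them with the parentals, only the cv allele has switched, so cv is the middle locus and the order is sn – cv – w.
sn–cv: (55 + 4)/800 = 0.0737; cv–w: (94 + 4)/800 = 0.1225.
Expected DCO frequency = 0.0737 × 0.1225 ≈ 0.00903; observed = 4/800 ≈ 0.00500.
Coefficient of coincidence = 0.00500/0.00903 ≈ 0.55; interference = 1 − 0.55 = 0.45.

0.45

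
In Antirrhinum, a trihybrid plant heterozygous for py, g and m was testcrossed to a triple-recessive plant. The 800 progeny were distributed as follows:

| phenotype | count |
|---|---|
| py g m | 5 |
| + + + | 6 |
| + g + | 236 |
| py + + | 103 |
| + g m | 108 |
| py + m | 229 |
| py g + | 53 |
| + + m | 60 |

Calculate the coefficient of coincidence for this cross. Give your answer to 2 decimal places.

The two most frequent reciprocal classes, + g + and py + m, are the parental types, so the F1 was + g + / py + m.
The two rarest classes, + + + and py g m, are the double crossovers. Comparing them with the parentals, only the g allele has switched, so g is the middle locus and the order is m – g – py.
m–g: (211 + 11)/800 = 0.2775; g–py: (113 + 11)/800 = 0.1550.
Expected DCO frequency = 0.2775 × 0.1550 ≈ 0.04301; observed = 11/800 ≈ 0.01375.
Coefficient of coincidence = 0.01375/0.04301 ≈ 0.32.

0.32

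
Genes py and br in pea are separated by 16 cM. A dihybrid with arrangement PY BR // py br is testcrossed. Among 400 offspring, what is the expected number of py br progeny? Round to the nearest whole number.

A map distance of 16 cM corresponds to a recombination frequency of 0.160.
The F1 is PY BR / py br, so py br is a parental gamete class with expected frequency (1 − r)/2 = 0.840/2 = 0.4200.
Expected number = 0.4200 × 400 = 168.00 ≈ 168.

168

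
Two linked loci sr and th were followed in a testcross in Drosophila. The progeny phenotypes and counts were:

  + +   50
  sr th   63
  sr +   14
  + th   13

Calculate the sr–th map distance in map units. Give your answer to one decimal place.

19.3 map units

The two most frequent classes, + + (50) and sr th (63), are the parental types, so the F1 was + + / sr th.
The recombinant classes are + th and sr +: 13 + 14 = 27.
Recombination frequency = 27/140 = 0.1929 ≈ 19.3%, i.e. 19.3 map units.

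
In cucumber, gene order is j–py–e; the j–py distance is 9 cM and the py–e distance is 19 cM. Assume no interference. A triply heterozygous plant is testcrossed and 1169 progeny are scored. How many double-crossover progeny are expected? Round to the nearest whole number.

20

Map distances give recombination frequencies of 0.090 and 0.190 for the two intervals.
With no interference, expected double-crossover frequency = 0.090 × 0.190 = 0.01710.
Expected number = 0.01710 × 1169 = 19.99 ≈ 20.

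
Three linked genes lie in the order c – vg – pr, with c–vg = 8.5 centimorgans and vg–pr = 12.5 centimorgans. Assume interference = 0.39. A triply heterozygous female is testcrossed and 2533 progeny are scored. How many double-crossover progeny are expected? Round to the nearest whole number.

Map distances give recombination frequencies of 0.085 and 0.125 for the two intervals.
With interference 0.39 (so coincidence = 0.61), expected double-crossover frequency = 0.085 × 0.125 × 0.61 = 0.00648.
Expected number = 0.00648 × 2533 = 16.42 ≈ 16.

16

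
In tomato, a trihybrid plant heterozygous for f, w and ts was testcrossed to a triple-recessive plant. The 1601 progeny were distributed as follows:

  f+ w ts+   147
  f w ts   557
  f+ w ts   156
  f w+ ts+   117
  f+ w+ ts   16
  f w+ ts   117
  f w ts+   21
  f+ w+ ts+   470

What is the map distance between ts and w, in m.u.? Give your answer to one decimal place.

18.8 m.u.

The two most frequent reciprocal classes, f+ w+ ts+ and f w ts, are the parental types, so the F1 was f+ w+ ts+ / f w ts.
The two rarest classes, f+ w+ ts and f w ts+, are the double crossovers. Comparing them with the parentals, only the ts allele has switched, so ts is the middle locus and the order is f – ts – w.
Crossovers in the ts–w interval produce the single-crossover classes f+ w ts+ and f w+ ts (147 + 117 = 264) plus the double crossovers (37).
RF(ts–w) = (264 + 37) / 1601 = 301/1601 = 0.1880 → 18.8 m.u.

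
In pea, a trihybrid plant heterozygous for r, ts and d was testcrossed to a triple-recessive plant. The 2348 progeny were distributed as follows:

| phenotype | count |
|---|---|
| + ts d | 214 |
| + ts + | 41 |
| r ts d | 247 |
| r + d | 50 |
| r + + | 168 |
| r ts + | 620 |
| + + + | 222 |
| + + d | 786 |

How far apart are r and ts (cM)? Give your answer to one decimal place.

20.1 cM

The two most frequent reciprocal classes, r ts + and + + d, are the parental types, so the F1 was r ts + / + + d.
The two rarest classes, + ts + and r + d, are the double crossovers. Comparing them with the parentals, only the r allele has switched, so r is the middle locus and the order is ts – r – d.
Crossovers in the ts–r interval produce the single-crossover classes r + + and + ts d (168 + 214 = 382) plus the double crossovers (91).
RF(ts–r) = (382 + 91) / 2348 = 473/2348 = 0.2014 → 20.1 cM.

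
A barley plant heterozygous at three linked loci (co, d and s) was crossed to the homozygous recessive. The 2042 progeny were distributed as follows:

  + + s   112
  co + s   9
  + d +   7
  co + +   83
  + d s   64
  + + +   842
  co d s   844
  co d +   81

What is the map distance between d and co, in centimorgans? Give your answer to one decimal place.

The two most frequent reciprocal classes, + + + and co d s, are the parental types, so the F1 was + + + / co d s.
The two rarest classes, + d + and co + s, are the double crossovers. Comparing them with the parentals, only the d allele has switched, so d is the middle locus and the order is s – d – co.
Crossovers in the d–co interval produce the single-crossover classes co + + and + d s (83 + 64 = 147) plus the double crossovers (16).
RF(d–co) = (147 + 16) / 2042 = 163/2042 = 0.0798 → 8.0 centimorgans.

8.0 centimorgans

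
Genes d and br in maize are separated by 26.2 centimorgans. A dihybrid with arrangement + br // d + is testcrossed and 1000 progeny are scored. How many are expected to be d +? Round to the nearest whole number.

A map distance of 26.2 centimorgans corresponds to a recombination frequency of 0.262.
The F1 is + br / d +, so d + is a parental gamete class with expected frequency (1 − r)/2 = 0.738/2 = 0.3690.
Expected number = 0.3690 × 1000 = 369.00 ≈ 369.

369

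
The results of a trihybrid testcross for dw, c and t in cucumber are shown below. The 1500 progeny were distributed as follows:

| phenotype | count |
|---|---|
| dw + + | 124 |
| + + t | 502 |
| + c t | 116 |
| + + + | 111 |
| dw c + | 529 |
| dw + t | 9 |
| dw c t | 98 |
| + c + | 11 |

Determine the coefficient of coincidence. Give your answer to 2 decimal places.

0.50

The two most frequent reciprocal classes, dw c + and + + t, are the parental types, so the F1 was dw c + / + + t.
The two rarest classes, + c + and dw + t, are the double crossovers. Comparing them with the parentals, only the dw allele has switched, so dw is the middle locus and the order is c – dw – t.
c–dw: (240 + 20)/1500 = 0.1733; dw–t: (209 + 20)/1500 = 0.1527.
Expected DCO frequency = 0.1733 × 0.1527 ≈ 0.02646; observed = 20/1500 ≈ 0.01333.
Coefficient of coincidence = 0.01333/0.02646 ≈ 0.50.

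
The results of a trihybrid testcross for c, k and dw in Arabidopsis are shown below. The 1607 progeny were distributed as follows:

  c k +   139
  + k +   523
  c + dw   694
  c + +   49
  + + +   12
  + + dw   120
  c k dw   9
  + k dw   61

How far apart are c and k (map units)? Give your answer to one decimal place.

The two most frequent reciprocal classes, + k + and c + dw, are the parental types, so the F1 was + k + / c + dw.
The two rarest classes, + + + and c k dw, are the double crossovers. Comparing them with the parentals, only the k allele has switched, so k is the middle locus and the order is dw – k – c.
Crossovers in the k–c interval produce the single-crossover classes c k + and + + dw (139 + 120 = 259) plus the double crossovers (21).
RF(k–c) = (259 + 21) / 1607 = 280/1607 = 0.1742 → 17.4 map units.

17.4 map units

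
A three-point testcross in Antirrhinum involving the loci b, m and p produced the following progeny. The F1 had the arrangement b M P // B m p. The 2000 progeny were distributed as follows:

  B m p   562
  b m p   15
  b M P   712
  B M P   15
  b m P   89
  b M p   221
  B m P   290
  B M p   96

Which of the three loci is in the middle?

b

The two rarest classes, B M P and b m p, are the double crossovers. Comparing them with the parentals, only the b allele has switched, so b is the middle locus and the order is p – b – m.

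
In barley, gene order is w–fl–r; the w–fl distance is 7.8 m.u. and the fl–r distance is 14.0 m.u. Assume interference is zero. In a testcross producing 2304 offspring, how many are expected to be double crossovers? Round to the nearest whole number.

Map distances give recombination frequencies of 0.078 and 0.140 for the two intervals.
With no interference, expected double-crossover frequency = 0.078 × 0.140 = 0.01092.
Expected number = 0.01092 × 2304 = 25.16 ≈ 25.

25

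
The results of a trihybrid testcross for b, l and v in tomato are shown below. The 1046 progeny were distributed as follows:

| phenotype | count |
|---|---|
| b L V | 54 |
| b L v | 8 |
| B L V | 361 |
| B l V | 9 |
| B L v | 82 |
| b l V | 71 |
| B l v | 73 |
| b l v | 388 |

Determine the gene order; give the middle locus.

l

The two most frequent reciprocal classes, B L V and b l v, are the parental types, so the F1 was B L V / b l v.
The two rarest classes, B l V and b L v, are the double crossovers. Comparing them with the parentals, only the l allele has switched, so l is the middle locus and the order is b – l – v.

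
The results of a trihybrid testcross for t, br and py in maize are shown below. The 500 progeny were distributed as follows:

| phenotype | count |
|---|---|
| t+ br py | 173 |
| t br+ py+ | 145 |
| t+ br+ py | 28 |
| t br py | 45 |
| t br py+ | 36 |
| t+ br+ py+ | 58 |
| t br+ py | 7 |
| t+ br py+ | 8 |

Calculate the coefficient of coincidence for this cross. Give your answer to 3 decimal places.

0.805

The two most frequent reciprocal classes, t+ br py and t br+ py+, are the parental types, so the F1 was t+ br py / t br+ py+.
The two rarest classes, t+ br py+ and t br+ py, are the double crossovers. Comparing them with the parentals, only the py allele has switched, so py is the middle locus and the order is br – py – t.
br–py: (64 + 15)/500 = 0.1580; py–t: (103 + 15)/500 = 0.2360.
Expected DCO frequency = 0.1580 × 0.2360 ≈ 0.03729; observed = 15/500 ≈ 0.03000.
Coefficient of coincidence = 0.03000/0.03729 ≈ 0.805.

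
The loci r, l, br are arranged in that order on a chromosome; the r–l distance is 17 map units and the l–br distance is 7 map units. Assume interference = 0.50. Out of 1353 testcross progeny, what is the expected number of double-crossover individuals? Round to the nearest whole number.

8

Map distances give recombination frequencies of 0.170 and 0.070 for the two intervals.
With interference 0.50 (so coincidence = 0.50), expected double-crossover frequency = 0.170 × 0.070 × 0.50 = 0.00595.
Expected number = 0.00595 × 1353 = 8.05 ≈ 8.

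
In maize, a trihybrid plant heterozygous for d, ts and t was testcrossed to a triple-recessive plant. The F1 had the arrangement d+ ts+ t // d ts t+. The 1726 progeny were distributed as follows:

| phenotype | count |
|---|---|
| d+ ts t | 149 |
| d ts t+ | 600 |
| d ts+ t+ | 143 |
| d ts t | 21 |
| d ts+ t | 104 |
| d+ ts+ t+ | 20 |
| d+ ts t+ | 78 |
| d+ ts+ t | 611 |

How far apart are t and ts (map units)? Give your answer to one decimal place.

19.3 map units

The two rarest classes, d+ ts+ t+ and d ts t, are the double crossovers. Comparing them with the parentals, only the t allele has switched, so t is the middle locus and the order is ts – t – d.
Crossovers in the ts–t interval produce the single-crossover classes d+ ts t and d ts+ t+ (149 + 143 = 292) plus the double crossovers (41).
RF(ts–t) = (292 + 41) / 1726 = 333/1726 = 0.1929 → 19.3 map units.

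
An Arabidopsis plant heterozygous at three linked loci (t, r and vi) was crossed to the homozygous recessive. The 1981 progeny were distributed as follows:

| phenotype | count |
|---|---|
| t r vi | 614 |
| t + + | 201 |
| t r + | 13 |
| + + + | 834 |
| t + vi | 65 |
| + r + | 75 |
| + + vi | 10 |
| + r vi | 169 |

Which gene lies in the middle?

vi

The two most frequent reciprocal classes, t r vi and + + +, are the parental types, so the F1 was t r vi / + + +.
The two rarest classes, t r + and + + vi, are the double crossovers. Comparing them with the parentals, only the vi allele has switched, so vi is the middle locus and the order is t – vi – r.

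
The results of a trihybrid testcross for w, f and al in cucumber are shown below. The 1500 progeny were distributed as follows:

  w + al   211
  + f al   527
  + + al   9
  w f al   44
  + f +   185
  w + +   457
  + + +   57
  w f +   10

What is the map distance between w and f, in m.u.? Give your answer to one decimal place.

The two most frequent reciprocal classes, + f al and w + +, are the parental types, so the F1 was + f al / w + +.
The two rarest classes, + + al and w f +, are the double crossovers. Comparing them with the parentals, only the f allele has switched, so f is the middle locus and the order is w – f – al.
Crossovers in the w–f interval produce the single-crossover classes w f al and + + + (44 + 57 = 101) plus the double crossovers (19).
RF(w–f) = (101 + 19) / 1500 = 120/1500 = 0.0800 → 8.0 m.u.

8.0 m.u.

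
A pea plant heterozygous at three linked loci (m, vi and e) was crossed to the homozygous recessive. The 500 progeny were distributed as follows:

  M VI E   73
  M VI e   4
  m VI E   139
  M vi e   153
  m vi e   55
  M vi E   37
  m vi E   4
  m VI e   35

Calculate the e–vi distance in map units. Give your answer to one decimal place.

The two most frequent reciprocal classes, m VI E and M vi e, are the parental types, so the F1 was m VI E / M vi e.
The two rarest classes, m vi E and M VI e, are the double crossovers. Comparing them with the parentals, only the vi allele has switched, so vi is the middle locus and the order is e – vi – m.
Crossovers in the e–vi interval produce the single-crossover classes m VI e and M vi E (35 + 37 = 72) plus the double crossovers (8).
RF(e–vi) = (72 + 8) / 500 = 80/500 = 0.1600 → 16.0 map units.

16.0 map units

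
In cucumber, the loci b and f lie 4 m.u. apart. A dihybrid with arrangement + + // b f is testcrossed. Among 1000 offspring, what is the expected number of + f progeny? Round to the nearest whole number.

20

A map distance of 4 m.u. corresponds to a recombination frequency of 0.040.
The F1 is + + / b f, so + f is a recombinant gamete class with expected frequency r/2 = 0.040/2 = 0.0200.
Expected number = 0.0200 × 1000 = 20.00 ≈ 20.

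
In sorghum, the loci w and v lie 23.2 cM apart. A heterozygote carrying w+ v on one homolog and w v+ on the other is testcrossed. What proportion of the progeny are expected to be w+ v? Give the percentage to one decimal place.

38.4%

A map distance of 23.2 cM corresponds to a recombination frequency of 0.232.
The F1 is w+ v / w v+, so w+ v is a parental gamete class with expected frequency (1 − r)/2 = 0.768/2 = 0.3840.
That is 0.3840 = 38.4% of the progeny.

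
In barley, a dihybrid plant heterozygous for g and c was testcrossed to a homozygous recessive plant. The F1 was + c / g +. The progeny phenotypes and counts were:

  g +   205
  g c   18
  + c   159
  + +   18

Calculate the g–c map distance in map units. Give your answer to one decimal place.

9.0 map units

The recombinant classes are + + and g c: 18 + 18 = 36.
Recombination frequency = 36/400 = 0.0900 ≈ 9.0%, i.e. 9.0 map units.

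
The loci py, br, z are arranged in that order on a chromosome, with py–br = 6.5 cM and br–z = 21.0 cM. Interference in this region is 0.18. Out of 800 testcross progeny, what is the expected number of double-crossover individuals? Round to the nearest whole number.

9

Map distances give recombination frequencies of 0.065 and 0.210 for the two intervals.
With interference 0.18 (so coincidence = 0.82), expected double-crossover frequency = 0.065 × 0.210 × 0.82 = 0.01119.
Expected number = 0.01119 × 800 = 8.95 ≈ 9.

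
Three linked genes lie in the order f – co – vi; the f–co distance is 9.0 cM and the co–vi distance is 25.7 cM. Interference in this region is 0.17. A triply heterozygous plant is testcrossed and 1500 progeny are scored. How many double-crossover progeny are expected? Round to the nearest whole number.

29

Map distances give recombination frequencies of 0.090 and 0.257 for the two intervals.
With interference 0.17 (so coincidence = 0.83), expected double-crossover frequency = 0.090 × 0.257 × 0.83 = 0.01920.
Expected number = 0.01920 × 1500 = 28.80 ≈ 29.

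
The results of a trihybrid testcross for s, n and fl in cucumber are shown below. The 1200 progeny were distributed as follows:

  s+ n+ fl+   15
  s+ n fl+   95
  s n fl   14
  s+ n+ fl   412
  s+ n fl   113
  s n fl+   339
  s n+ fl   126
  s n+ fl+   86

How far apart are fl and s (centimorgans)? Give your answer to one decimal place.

20.8 centimorgans

The two most frequent reciprocal classes, s n fl+ and s+ n+ fl, are the parental types, so the F1 was s n fl+ / s+ n+ fl.
The two rarest classes, s n fl and s+ n+ fl+, are the double crossovers. Comparing them with the parentals, only the fl allele has switched, so fl is the middle locus and the order is s – fl – n.
Crossovers in the s–fl interval produce the single-crossover classes s+ n fl+ and s n+ fl (95 + 126 = 221) plus the double crossovers (29).
RF(s–fl) = (221 + 29) / 1200 = 250/1200 = 0.2083 → 20.8 centimorgans.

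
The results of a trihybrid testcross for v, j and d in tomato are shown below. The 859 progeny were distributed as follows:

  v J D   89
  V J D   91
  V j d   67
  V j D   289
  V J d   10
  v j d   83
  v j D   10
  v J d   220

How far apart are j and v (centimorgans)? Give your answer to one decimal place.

22.6 centimorgans

The two most frequent reciprocal classes, v J d and V j D, are the parental types, so the F1 was v J d / V j D.
The two rarest classes, V J d and v j D, are the double crossovers. Comparing them with the parentals, only the v allele has switched, so v is the middle locus and the order is d – v – j.
Crossovers in the v–j interval produce the single-crossover classes v j d and V J D (83 + 91 = 174) plus the double crossovers (20).
RF(v–j) = (174 + 20) / 859 = 194/859 = 0.2258 → 22.6 centimorgans.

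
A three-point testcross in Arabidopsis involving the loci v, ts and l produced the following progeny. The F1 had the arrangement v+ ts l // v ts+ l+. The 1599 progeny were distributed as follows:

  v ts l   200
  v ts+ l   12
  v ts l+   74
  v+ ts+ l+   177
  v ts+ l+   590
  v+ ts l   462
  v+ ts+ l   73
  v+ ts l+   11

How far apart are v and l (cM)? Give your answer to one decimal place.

25.0 cM

The two rarest classes, v+ ts l+ and v ts+ l, are the double crossovers. Comparing them with the parentals, only the l allele has switched, so l is the middle locus and the order is ts – l – v.
Crossovers in the l–v interval produce the single-crossover classes v ts l and v+ ts+ l+ (200 + 177 = 377) plus the double crossovers (23).
RF(l–v) = (377 + 23) / 1599 = 400/1599 = 0.2502 → 25.0 cM.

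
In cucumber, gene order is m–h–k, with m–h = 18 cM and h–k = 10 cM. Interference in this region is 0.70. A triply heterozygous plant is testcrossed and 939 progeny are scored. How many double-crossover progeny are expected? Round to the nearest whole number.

Map distances give recombination frequencies of 0.180 and 0.100 for the two intervals.
With interference 0.70 (so coincidence = 0.30), expected double-crossover frequency = 0.180 × 0.100 × 0.30 = 0.00540.
Expected number = 0.00540 × 939 = 5.07 ≈ 5.

5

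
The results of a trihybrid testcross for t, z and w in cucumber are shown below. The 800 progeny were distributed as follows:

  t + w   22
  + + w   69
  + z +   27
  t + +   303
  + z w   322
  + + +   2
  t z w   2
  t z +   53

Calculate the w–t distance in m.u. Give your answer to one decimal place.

The two most frequent reciprocal classes, + z w and t + +, are the parental types, so the F1 was + z w / t + +.
The two rarest classes, t z w and + + +, are the double crossovers. Comparing them with the parentals, only the t allele has switched, so t is the middle locus and the order is w – t – z.
Crossovers in the w–t interval produce the single-crossover classes + z + and t + w (27 + 22 = 49) plus the double crossovers (4).
RF(w–t) = (49 + 4) / 800 = 53/800 = 0.0663 → 6.6 m.u.

6.6 m.u.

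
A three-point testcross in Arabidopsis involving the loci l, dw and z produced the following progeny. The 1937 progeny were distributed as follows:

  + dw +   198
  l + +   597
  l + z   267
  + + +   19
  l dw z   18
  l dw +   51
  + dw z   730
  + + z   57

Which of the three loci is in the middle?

The two most frequent reciprocal classes, + dw z and l + +, are the parental types, so the F1 was + dw z / l + +.
The two rarest classes, l dw z and + + +, are the double crossovers. Comparing them with the parentals, only the l allele has switched, so l is the middle locus and the order is z – l – dw.

l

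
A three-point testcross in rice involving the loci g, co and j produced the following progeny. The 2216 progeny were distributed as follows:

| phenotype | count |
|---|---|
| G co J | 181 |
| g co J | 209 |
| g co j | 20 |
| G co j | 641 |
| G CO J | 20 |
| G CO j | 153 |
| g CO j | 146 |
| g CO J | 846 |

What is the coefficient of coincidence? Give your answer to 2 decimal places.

0.60

The two most frequent reciprocal classes, G co j and g CO J, are the parental types, so the F1 was G co j / g CO J.
The two rarest classes, g co j and G CO J, are the double crossovers. Comparing them with the parentals, only the g allele has switched, so g is the middle locus and the order is j – g – co.
j–g: (327 + 40)/2216 = 0.1656; g–co: (362 + 40)/2216 = 0.1814.
Expected DCO frequency = 0.1656 × 0.1814 ≈ 0.03004; observed = 40/2216 ≈ 0.01805.
Coefficient of coincidence = 0.01805/0.03004 ≈ 0.60.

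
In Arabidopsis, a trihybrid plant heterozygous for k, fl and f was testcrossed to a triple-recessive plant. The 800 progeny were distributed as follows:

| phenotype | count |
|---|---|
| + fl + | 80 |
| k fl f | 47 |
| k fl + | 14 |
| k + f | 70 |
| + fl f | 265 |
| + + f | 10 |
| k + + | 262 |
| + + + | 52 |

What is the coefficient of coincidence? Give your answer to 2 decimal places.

The two most frequent reciprocal classes, k + + and + fl f, are the parental types, so the F1 was k + + / + fl f.
The two rarest classes, k fl + and + + f, are the double crossovers. Comparing them with the parentals, only the fl allele has switched, so fl is the middle locus and the order is f – fl – k.
f–fl: (150 + 24)/800 = 0.2175; fl–k: (99 + 24)/800 = 0.1537.
Expected DCO frequency = 0.2175 × 0.1537 ≈ 0.03343; observed = 24/800 ≈ 0.03000.
Coefficient of coincidence = 0.03000/0.03343 ≈ 0.90.

0.90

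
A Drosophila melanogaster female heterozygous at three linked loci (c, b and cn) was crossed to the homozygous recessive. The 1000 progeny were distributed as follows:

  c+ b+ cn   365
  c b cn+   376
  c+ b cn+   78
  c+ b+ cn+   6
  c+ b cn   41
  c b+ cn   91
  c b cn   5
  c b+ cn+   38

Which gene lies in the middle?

The two most frequent reciprocal classes, c+ b+ cn and c b cn+, are the parental types, so the F1 was c+ b+ cn / c b cn+.
The two rarest classes, c+ b+ cn+ and c b cn, are the double crossovers. Comparing them with the parentals, only the cn allele has switched, so cn is the middle locus and the order is c – cn – b.

cn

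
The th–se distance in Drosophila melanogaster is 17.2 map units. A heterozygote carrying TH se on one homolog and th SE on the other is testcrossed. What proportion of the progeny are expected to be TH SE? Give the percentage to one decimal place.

8.6%

A map distance of 17.2 map units corresponds to a recombination frequency of 0.172.
The F1 is TH se / th SE, so TH SE is a recombinant gamete class with expected frequency r/2 = 0.172/2 = 0.0860.
That is 0.0860 = 8.6% of the progeny.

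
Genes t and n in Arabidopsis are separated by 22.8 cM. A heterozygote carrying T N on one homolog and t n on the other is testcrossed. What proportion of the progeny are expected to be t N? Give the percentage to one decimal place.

A map distance of 22.8 cM corresponds to a recombination frequency of 0.228.
The F1 is T N / t n, so t N is a recombinant gamete class with expected frequency r/2 = 0.228/2 = 0.1140.
That is 0.1140 = 11.4% of the progeny.

11.4%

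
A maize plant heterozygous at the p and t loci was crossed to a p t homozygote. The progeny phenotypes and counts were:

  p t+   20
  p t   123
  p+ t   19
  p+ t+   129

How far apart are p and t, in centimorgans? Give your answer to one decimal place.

The two most frequent classes, p+ t+ (129) and p t (123), are the parental types, so the F1 was p+ t+ / p t.
The recombinant classes are p+ t and p t+: 19 + 20 = 39.
Recombination frequency = 39/291 = 0.1340 ≈ 13.4%, i.e. 13.4 centimorgans.

13.4 centimorgans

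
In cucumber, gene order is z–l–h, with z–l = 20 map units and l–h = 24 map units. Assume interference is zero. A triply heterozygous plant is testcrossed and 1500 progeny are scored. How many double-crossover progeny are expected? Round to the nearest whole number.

Map distances give recombination frequencies of 0.200 and 0.240 for the two intervals.
With no interference, expected double-crossover frequency = 0.200 × 0.240 = 0.04800.
Expected number = 0.04800 × 1500 = 72.00 ≈ 72.

72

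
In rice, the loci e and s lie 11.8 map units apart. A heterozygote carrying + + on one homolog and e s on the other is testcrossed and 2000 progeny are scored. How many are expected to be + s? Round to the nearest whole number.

118

A map distance of 11.8 map units corresponds to a recombination frequency of 0.118.
The F1 is + + / e s, so + s is a recombinant gamete class with expected frequency r/2 = 0.118/2 = 0.0590.
Expected number = 0.0590 × 2000 = 118.00 ≈ 118.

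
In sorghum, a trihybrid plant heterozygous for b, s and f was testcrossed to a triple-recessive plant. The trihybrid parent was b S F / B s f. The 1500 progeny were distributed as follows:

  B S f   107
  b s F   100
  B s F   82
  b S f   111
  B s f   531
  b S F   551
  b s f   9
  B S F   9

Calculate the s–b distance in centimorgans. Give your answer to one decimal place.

The two rarest classes, B S F and b s f, are the double crossovers. Comparing them with the parentals, only the b allele has switched, so b is the middle locus and the order is f – b – s.
Crossovers in the b–s interval produce the single-crossover classes b s F and B S f (100 + 107 = 207) plus the double crossovers (18).
RF(b–s) = (207 + 18) / 1500 = 225/1500 = 0.1500 → 15.0 centimorgans.

15.0 centimorgans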